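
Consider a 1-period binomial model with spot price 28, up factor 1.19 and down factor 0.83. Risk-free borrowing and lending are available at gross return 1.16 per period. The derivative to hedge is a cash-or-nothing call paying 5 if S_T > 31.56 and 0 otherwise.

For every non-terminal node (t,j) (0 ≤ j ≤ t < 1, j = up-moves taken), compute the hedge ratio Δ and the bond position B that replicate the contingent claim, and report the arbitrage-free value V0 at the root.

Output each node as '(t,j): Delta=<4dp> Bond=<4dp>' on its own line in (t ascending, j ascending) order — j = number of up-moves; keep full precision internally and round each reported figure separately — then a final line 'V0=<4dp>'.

The replicating-portfolio and risk-neutral prices coincide; use p* = (1.16−0.83)/(1.19−0.83) = 0.9167 for the latter.
Payoff layer (t=1): V(1,0)=0.0000, V(1,1)=5.0000
(0,0): S=28.0000. Δ = (V_up−V_dn)/(S_up−S_dn) = (5.0000−0.0000)/(33.3200−23.2400) = 0.4960. V = [p*·5.0000 + (1−p*)·0.0000]/1.16 = 3.9511. B = V − Δ·S = -9.9377.
The time-0 hedge costs 3.9511, which is the no-arbitrage price.

(0,0): Delta=0.4960 Bond=-9.9377
V0=3.9511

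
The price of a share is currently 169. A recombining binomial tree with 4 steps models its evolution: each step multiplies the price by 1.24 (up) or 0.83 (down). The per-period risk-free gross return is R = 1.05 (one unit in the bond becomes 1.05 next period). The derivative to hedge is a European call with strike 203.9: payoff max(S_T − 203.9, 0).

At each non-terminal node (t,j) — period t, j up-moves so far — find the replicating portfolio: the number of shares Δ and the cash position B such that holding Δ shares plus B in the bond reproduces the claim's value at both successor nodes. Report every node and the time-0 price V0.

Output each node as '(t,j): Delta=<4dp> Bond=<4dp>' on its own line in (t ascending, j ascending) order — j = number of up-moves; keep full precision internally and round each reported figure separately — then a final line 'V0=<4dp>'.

The replicating-portfolio and risk-neutral prices coincide; use p* = (1.05−0.83)/(1.24−0.83) = 0.5366 for the latter.
At expiry t=4: V(4,0)=0.0000, V(4,1)=0.0000, V(4,2)=0.0000, V(4,3)=63.5421, V(4,4)=195.6521
  t=3,j=0: stock 96.6320 → up 119.8237 (V=0.0000), down 80.2046 (V=0.0000). Price 0.0000; hedge Δ=0.0000, bond B=0.0000.
  t=3,j=1: stock 144.3659 → up 179.0137 (V=0.0000), down 119.8237 (V=0.0000). Price 0.0000; hedge Δ=0.0000, bond B=0.0000.
  t=3,j=2: stock 215.6792 → up 267.4421 (V=63.5421), down 179.0137 (V=0.0000). Price 32.4722; hedge Δ=0.7186, bond B=-122.5087.
  t=3,j=3: stock 322.2195 → up 399.5521 (V=195.6521), down 267.4421 (V=63.5421). Price 128.0290; hedge Δ=1.0000, bond B=-194.1905.
  t=2,j=0: stock 116.4241 → up 144.3659 (V=0.0000), down 96.6320 (V=0.0000). Price 0.0000; hedge Δ=0.0000, bond B=0.0000.
  t=2,j=1: stock 173.9348 → up 215.6792 (V=32.4722), down 144.3659 (V=0.0000). Price 16.5944; hedge Δ=0.4553, bond B=-62.6061.
  t=2,j=2: stock 259.8544 → up 322.2195 (V=128.0290), down 215.6792 (V=32.4722). Price 79.7586; hedge Δ=0.8969, bond B=-153.3067.
  t=1,j=0: stock 140.2700 → up 173.9348 (V=16.5944), down 116.4241 (V=0.0000). Price 8.4803; hedge Δ=0.2885, bond B=-31.9938.
  t=1,j=1: stock 209.5600 → up 259.8544 (V=79.7586), down 173.9348 (V=16.5944). Price 48.0832; hedge Δ=0.7352, bond B=-105.9759.
  t=0,j=0: stock 169.0000 → up 209.5600 (V=48.0832), down 140.2700 (V=8.4803). Price 28.3149; hedge Δ=0.5716, bond B=-68.2776.
The time-0 hedge costs 28.3149, which is the no-arbitrage price.

(0,0): Delta=0.5716 Bond=-68.2776
(1,0): Delta=0.2885 Bond=-31.9938
(1,1): Delta=0.7352 Bond=-105.9759
(2,0): Delta=0.0000 Bond=0.0000
(2,1): Delta=0.4553 Bond=-62.6061
(2,2): Delta=0.8969 Bond=-153.3067
(3,0): Delta=0.0000 Bond=0.0000
(3,1): Delta=0.0000 Bond=0.0000
(3,2): Delta=0.7186 Bond=-122.5087
(3,3): Delta=1.0000 Bond=-194.1905
V0=28.3149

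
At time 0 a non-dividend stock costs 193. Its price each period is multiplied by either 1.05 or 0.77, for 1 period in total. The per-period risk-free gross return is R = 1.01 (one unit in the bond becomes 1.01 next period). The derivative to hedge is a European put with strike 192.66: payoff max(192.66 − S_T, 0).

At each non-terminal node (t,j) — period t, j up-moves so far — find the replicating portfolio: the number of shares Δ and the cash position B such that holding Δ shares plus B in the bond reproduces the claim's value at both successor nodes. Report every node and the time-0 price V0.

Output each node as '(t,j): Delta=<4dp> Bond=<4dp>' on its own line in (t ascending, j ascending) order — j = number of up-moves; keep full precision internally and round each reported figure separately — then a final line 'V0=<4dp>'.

Risk-neutral probability p* = (R−d)/(u−d) = (1.01−0.77)/(1.05−0.77) = 0.8571.
Terminal payoffs: V(1,0)=44.0500, V(1,1)=0.0000
  t=0,j=0: stock 193.0000 → up 202.6500 (V=0.0000), down 148.6100 (V=44.0500). Price 6.2306; hedge Δ=-0.8151, bond B=163.5520.
Root portfolio cost Δ·193+B reproduces V0=6.2306.

(0,0): Delta=-0.8151 Bond=163.5520
V0=6.2306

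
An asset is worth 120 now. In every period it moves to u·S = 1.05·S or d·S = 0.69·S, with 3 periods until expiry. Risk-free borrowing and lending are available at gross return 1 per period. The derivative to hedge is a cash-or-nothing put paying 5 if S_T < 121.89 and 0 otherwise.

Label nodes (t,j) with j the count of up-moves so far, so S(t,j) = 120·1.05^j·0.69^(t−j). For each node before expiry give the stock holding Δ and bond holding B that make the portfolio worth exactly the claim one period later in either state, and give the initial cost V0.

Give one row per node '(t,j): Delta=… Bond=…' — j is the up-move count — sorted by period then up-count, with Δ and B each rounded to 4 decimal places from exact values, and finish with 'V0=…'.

(0,0): Delta=-0.0858 Bond=12.1062
(1,0): Delta=0.0000 Bond=5.0000
(1,1): Delta=-0.0949 Bond=13.2523
(2,0): Delta=0.0000 Bond=5.0000
(2,1): Delta=0.0000 Bond=5.0000
(2,2): Delta=-0.1050 Bond=14.5833
V0=1.8074

Since d<R<u, set p* = (R−d)/(u−d) = 0.8611; price each node as the discounted p*-expectation of its children.
At expiry t=3: V(3,0)=5.0000, V(3,1)=5.0000, V(3,2)=5.0000, V(3,3)=0.0000
  t=2,j=0: stock 57.1320 → up 59.9886 (V=5.0000), down 39.4211 (V=5.0000). Price 5.0000; hedge Δ=0.0000, bond B=5.0000.
  t=2,j=1: stock 86.9400 → up 91.2870 (V=5.0000), down 59.9886 (V=5.0000). Price 5.0000; hedge Δ=0.0000, bond B=5.0000.
  t=2,j=2: stock 132.3000 → up 138.9150 (V=0.0000), down 91.2870 (V=5.0000). Price 0.6944; hedge Δ=-0.1050, bond B=14.5833.
  t=1,j=0: stock 82.8000 → up 86.9400 (V=5.0000), down 57.1320 (V=5.0000). Price 5.0000; hedge Δ=0.0000, bond B=5.0000.
  t=1,j=1: stock 126.0000 → up 132.3000 (V=0.6944), down 86.9400 (V=5.0000). Price 1.2924; hedge Δ=-0.0949, bond B=13.2523.
  t=0,j=0: stock 120.0000 → up 126.0000 (V=1.2924), down 82.8000 (V=5.0000). Price 1.8074; hedge Δ=-0.0858, bond B=12.1062.
Self-financing check: at every node Δ·S+B equals the discounted successor values.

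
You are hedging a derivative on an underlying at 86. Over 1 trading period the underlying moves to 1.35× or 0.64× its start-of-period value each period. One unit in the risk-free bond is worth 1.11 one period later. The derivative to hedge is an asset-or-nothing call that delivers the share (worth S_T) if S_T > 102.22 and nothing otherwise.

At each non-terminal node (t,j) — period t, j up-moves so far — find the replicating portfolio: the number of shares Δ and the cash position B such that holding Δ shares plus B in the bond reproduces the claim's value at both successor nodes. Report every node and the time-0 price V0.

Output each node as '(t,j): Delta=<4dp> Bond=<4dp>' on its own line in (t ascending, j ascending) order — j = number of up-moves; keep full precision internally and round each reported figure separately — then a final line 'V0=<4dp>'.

The replicating-portfolio and risk-neutral prices coincide; use p* = (1.11−0.64)/(1.35−0.64) = 0.6620 for the latter.
Terminal values V(1,·): V(1,0)=0.0000, V(1,1)=116.1000
  t=0,j=0: stock 86.0000 → up 116.1000 (V=116.1000), down 55.0400 (V=0.0000). Price 69.2387; hedge Δ=1.9014, bond B=-94.2825.
Root portfolio cost Δ·86+B reproduces V0=69.2387.

(0,0): Delta=1.9014 Bond=-94.2825
V0=69.2387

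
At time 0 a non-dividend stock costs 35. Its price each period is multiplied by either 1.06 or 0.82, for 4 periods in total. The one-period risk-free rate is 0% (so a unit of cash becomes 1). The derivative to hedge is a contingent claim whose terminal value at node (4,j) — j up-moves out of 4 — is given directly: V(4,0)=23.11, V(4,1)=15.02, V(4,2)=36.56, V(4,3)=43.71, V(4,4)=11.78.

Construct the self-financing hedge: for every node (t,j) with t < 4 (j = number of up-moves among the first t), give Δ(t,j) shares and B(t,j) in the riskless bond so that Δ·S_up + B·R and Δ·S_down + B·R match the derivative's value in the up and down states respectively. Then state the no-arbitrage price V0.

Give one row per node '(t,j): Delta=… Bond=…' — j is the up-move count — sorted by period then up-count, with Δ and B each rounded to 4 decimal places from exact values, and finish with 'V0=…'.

Since d<R<u, set p* = (R−d)/(u−d) = 0.7500; price each node as the discounted p*-expectation of its children.
Terminal payoffs: V(4,0)=23.1100, V(4,1)=15.0200, V(4,2)=36.5600, V(4,3)=43.7100, V(4,4)=11.7800
  t=3,j=0: stock 19.2979 → up 20.4558 (V=15.0200), down 15.8243 (V=23.1100). Price 17.0425; hedge Δ=-1.7467, bond B=50.7508.
  t=3,j=1: stock 24.9460 → up 26.4428 (V=36.5600), down 20.4558 (V=15.0200). Price 31.1750; hedge Δ=3.5978, bond B=-58.5750.
  t=3,j=2: stock 32.2473 → up 34.1822 (V=43.7100), down 26.4428 (V=36.5600). Price 41.9225; hedge Δ=0.9238, bond B=12.1308.
  t=3,j=3: stock 41.6856 → up 44.1867 (V=11.7800), down 34.1822 (V=43.7100). Price 19.7625; hedge Δ=-3.1916, bond B=152.8042.
  t=2,j=0: stock 23.5340 → up 24.9460 (V=31.1750), down 19.2979 (V=17.0425). Price 27.6419; hedge Δ=2.5021, bond B=-31.2435.
  t=2,j=1: stock 30.4220 → up 32.2473 (V=41.9225), down 24.9460 (V=31.1750). Price 39.2356; hedge Δ=1.4720, bond B=-5.5456.
  t=2,j=2: stock 39.3260 → up 41.6856 (V=19.7625), down 32.2473 (V=41.9225). Price 25.3025; hedge Δ=-2.3479, bond B=117.6358.
  t=1,j=0: stock 28.7000 → up 30.4220 (V=39.2356), down 23.5340 (V=27.6419). Price 36.3372; hedge Δ=1.6832, bond B=-11.9701.
  t=1,j=1: stock 37.1000 → up 39.3260 (V=25.3025), down 30.4220 (V=39.2356). Price 28.7858; hedge Δ=-1.5648, bond B=86.8405.
  t=0,j=0: stock 35.0000 → up 37.1000 (V=28.7858), down 28.7000 (V=36.3372). Price 30.6736; hedge Δ=-0.8990, bond B=62.1378.
Check: Δ(0,0)·S0 + B(0,0) = 30.6736 = V0.

(0,0): Delta=-0.8990 Bond=62.1378
(1,0): Delta=1.6832 Bond=-11.9701
(1,1): Delta=-1.5648 Bond=86.8405
(2,0): Delta=2.5021 Bond=-31.2435
(2,1): Delta=1.4720 Bond=-5.5456
(2,2): Delta=-2.3479 Bond=117.6358
(3,0): Delta=-1.7467 Bond=50.7508
(3,1): Delta=3.5978 Bond=-58.5750
(3,2): Delta=0.9238 Bond=12.1308
(3,3): Delta=-3.1916 Bond=152.8042
V0=30.6736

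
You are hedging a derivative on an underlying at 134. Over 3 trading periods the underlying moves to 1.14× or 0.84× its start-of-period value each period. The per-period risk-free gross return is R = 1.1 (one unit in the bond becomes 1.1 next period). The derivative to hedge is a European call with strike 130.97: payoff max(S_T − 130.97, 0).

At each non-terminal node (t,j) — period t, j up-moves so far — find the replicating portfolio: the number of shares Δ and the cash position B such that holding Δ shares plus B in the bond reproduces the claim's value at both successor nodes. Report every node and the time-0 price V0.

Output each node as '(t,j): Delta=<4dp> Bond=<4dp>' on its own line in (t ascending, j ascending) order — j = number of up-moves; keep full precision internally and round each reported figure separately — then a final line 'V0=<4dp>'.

(0,0): Delta=0.8795 Bond=-81.3540
(1,0): Delta=0.3573 Bond=-30.7103
(1,1): Delta=0.9387 Bond=-98.5324
(2,0): Delta=0.0000 Bond=0.0000
(2,1): Delta=0.3978 Bond=-38.9785
(2,2): Delta=1.0000 Bond=-119.0636
V0=36.4972

No-arbitrage ⇒ martingale measure with p* = (R−d)/(u−d) = 0.8667.
At expiry t=3: V(3,0)=0.0000, V(3,1)=0.0000, V(3,2)=15.3130, V(3,3)=67.5569
  t=2,j=0: stock 94.5504 → up 107.7875 (V=0.0000), down 79.4223 (V=0.0000). Price 0.0000; hedge Δ=0.0000, bond B=0.0000.
  t=2,j=1: stock 128.3184 → up 146.2830 (V=15.3130), down 107.7875 (V=0.0000). Price 12.0648; hedge Δ=0.3978, bond B=-38.9785.
  t=2,j=2: stock 174.1464 → up 198.5269 (V=67.5569), down 146.2830 (V=15.3130). Price 55.0828; hedge Δ=1.0000, bond B=-119.0636.
  t=1,j=0: stock 112.5600 → up 128.3184 (V=12.0648), down 94.5504 (V=0.0000). Price 9.5056; hedge Δ=0.3573, bond B=-30.7103.
  t=1,j=1: stock 152.7600 → up 174.1464 (V=55.0828), down 128.3184 (V=12.0648). Price 44.8609; hedge Δ=0.9387, bond B=-98.5324.
  t=0,j=0: stock 134.0000 → up 152.7600 (V=44.8609), down 112.5600 (V=9.5056). Price 36.4972; hedge Δ=0.8795, bond B=-81.3540.
Each (Δ,B) replicates both successor values, so the strategy is self-financing and V0 is arbitrage-free.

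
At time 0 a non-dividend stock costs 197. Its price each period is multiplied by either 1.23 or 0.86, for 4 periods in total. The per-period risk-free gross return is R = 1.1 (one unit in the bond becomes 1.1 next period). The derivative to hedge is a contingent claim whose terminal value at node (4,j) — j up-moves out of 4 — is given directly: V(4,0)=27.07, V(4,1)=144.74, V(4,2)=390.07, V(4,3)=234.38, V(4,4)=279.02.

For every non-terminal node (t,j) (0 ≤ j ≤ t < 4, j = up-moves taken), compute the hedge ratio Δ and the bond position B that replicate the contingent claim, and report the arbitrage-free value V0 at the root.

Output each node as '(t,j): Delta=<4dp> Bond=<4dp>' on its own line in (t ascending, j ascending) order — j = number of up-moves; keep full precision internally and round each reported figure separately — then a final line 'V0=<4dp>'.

(0,0): Delta=0.0739 Bond=175.0064
(1,0): Delta=0.8022 Bond=69.1325
(1,1): Delta=-0.2018 Bond=259.3349
(2,0): Delta=3.3807 Bond=-299.6495
(2,1): Delta=-0.1744 Bond=279.5473
(2,2): Delta=-0.2122 Bond=288.3673
(3,0): Delta=2.5381 Bond=-224.0302
(3,1): Delta=3.6998 Bond=-386.8059
(3,2): Delta=-1.6417 Bond=683.5855
(3,3): Delta=0.3291 Bond=118.7474
V0=189.5736

No-arbitrage ⇒ martingale measure with p* = (R−d)/(u−d) = 0.6486.
Payoff layer (t=4): V(4,0)=27.0700, V(4,1)=144.7400, V(4,2)=390.0700, V(4,3)=234.3800, V(4,4)=279.0200
Node (3,0) S=125.3030: V=(p*·144.7400+(1−p*)·27.0700)/1.1=93.9968; Δ=(144.7400−27.0700)/(154.1227−107.7606)=2.5381; B=V−Δ·S=-224.0302
Node (3,1) S=179.2125: V=(p*·390.0700+(1−p*)·144.7400)/1.1=276.2482; Δ=(390.0700−144.7400)/(220.4313−154.1227)=3.6998; B=V−Δ·S=-386.8059
Node (3,2) S=256.3155: V=(p*·234.3800+(1−p*)·390.0700)/1.1=262.8017; Δ=(234.3800−390.0700)/(315.2681−220.4313)=-1.6417; B=V−Δ·S=683.5855
Node (3,3) S=366.5908: V=(p*·279.0200+(1−p*)·234.3800)/1.1=239.3961; Δ=(279.0200−234.3800)/(450.9067−315.2681)=0.3291; B=V−Δ·S=118.7474
Node (2,0) S=145.7012: V=(p*·276.2482+(1−p*)·93.9968)/1.1=192.9217; Δ=(276.2482−93.9968)/(179.2125−125.3030)=3.3807; B=V−Δ·S=-299.6495
Node (2,1) S=208.3866: V=(p*·262.8017+(1−p*)·276.2482)/1.1=243.2056; Δ=(262.8017−276.2482)/(256.3155−179.2125)=-0.1744; B=V−Δ·S=279.5473
Node (2,2) S=298.0413: V=(p*·239.3961+(1−p*)·262.8017)/1.1=225.1088; Δ=(239.3961−262.8017)/(366.5908−256.3155)=-0.2122; B=V−Δ·S=288.3673
Node (1,0) S=169.4200: V=(p*·243.2056+(1−p*)·192.9217)/1.1=205.0348; Δ=(243.2056−192.9217)/(208.3866−145.7012)=0.8022; B=V−Δ·S=69.1325
Node (1,1) S=242.3100: V=(p*·225.1088+(1−p*)·243.2056)/1.1=210.4247; Δ=(225.1088−243.2056)/(298.0413−208.3866)=-0.2018; B=V−Δ·S=259.3349
Node (0,0) S=197.0000: V=(p*·210.4247+(1−p*)·205.0348)/1.1=189.5736; Δ=(210.4247−205.0348)/(242.3100−169.4200)=0.0739; B=V−Δ·S=175.0064
Self-financing check: at every node Δ·S+B equals the discounted successor values.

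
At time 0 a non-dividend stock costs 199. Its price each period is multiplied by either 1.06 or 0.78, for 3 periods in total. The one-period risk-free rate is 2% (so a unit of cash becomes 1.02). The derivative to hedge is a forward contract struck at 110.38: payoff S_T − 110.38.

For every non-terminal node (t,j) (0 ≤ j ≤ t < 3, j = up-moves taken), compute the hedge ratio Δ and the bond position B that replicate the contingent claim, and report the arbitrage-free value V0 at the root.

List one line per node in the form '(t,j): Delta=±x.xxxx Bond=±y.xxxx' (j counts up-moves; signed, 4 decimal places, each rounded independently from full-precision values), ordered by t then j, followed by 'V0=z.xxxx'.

No-arbitrage ⇒ martingale measure with p* = (R−d)/(u−d) = 0.8571.
Payoff layer (t=3): V(3,0)=-15.9442, V(3,1)=17.9559, V(3,2)=64.0252, V(3,3)=126.6322
(2,0): S=121.0716. Δ = (V_up−V_dn)/(S_up−S_dn) = (17.9559−-15.9442)/(128.3359−94.4358) = 1.0000. V = [p*·17.9559 + (1−p*)·-15.9442]/1.02 = 12.8559. B = V − Δ·S = -108.2157.
(2,1): S=164.5332. Δ = (V_up−V_dn)/(S_up−S_dn) = (64.0252−17.9559)/(174.4052−128.3359) = 1.0000. V = [p*·64.0252 + (1−p*)·17.9559]/1.02 = 56.3175. B = V − Δ·S = -108.2157.
(2,2): S=223.5964. Δ = (V_up−V_dn)/(S_up−S_dn) = (126.6322−64.0252)/(237.0122−174.4052) = 1.0000. V = [p*·126.6322 + (1−p*)·64.0252]/1.02 = 115.3807. B = V − Δ·S = -108.2157.
(1,0): S=155.2200. Δ = (V_up−V_dn)/(S_up−S_dn) = (56.3175−12.8559)/(164.5332−121.0716) = 1.0000. V = [p*·56.3175 + (1−p*)·12.8559]/1.02 = 49.1262. B = V − Δ·S = -106.0938.
(1,1): S=210.9400. Δ = (V_up−V_dn)/(S_up−S_dn) = (115.3807−56.3175)/(223.5964−164.5332) = 1.0000. V = [p*·115.3807 + (1−p*)·56.3175]/1.02 = 104.8462. B = V − Δ·S = -106.0938.
(0,0): S=199.0000. Δ = (V_up−V_dn)/(S_up−S_dn) = (104.8462−49.1262)/(210.9400−155.2200) = 1.0000. V = [p*·104.8462 + (1−p*)·49.1262]/1.02 = 94.9865. B = V − Δ·S = -104.0135.
Check: Δ(0,0)·S0 + B(0,0) = 94.9865 = V0.

(0,0): Delta=1.0000 Bond=-104.0135
(1,0): Delta=1.0000 Bond=-106.0938
(1,1): Delta=1.0000 Bond=-106.0938
(2,0): Delta=1.0000 Bond=-108.2157
(2,1): Delta=1.0000 Bond=-108.2157
(2,2): Delta=1.0000 Bond=-108.2157
V0=94.9865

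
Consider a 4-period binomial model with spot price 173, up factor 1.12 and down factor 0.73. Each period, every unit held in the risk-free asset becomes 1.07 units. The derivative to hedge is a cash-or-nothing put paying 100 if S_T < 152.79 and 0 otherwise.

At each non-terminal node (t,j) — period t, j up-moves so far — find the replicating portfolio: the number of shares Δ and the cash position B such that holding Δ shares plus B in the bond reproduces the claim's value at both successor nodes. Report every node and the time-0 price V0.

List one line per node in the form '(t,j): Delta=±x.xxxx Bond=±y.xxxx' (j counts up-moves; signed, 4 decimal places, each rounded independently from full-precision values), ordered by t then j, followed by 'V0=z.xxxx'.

(0,0): Delta=-0.3537 Bond=67.4836
(1,0): Delta=-1.3478 Bond=197.7574
(1,1): Delta=-0.2584 Bond=53.7442
(2,0): Delta=0.0000 Bond=87.3439
(2,1): Delta=-1.4770 Bond=229.8735
(2,2): Delta=-0.1416 Bond=32.1582
(3,0): Delta=0.0000 Bond=93.4579
(3,1): Delta=0.0000 Bond=93.4579
(3,2): Delta=-1.6186 Bond=268.3920
(3,3): Delta=0.0000 Bond=0.0000
V0=6.2994

No-arbitrage ⇒ martingale measure with p* = (R−d)/(u−d) = 0.8718.
Terminal values V(4,·): V(4,0)=100.0000, V(4,1)=100.0000, V(4,2)=100.0000, V(4,3)=0.0000, V(4,4)=0.0000
Node (3,0) S=67.2999: V=(p*·100.0000+(1−p*)·100.0000)/1.07=93.4579; Δ=(100.0000−100.0000)/(75.3759−49.1290)=0.0000; B=V−Δ·S=93.4579
Node (3,1) S=103.2547: V=(p*·100.0000+(1−p*)·100.0000)/1.07=93.4579; Δ=(100.0000−100.0000)/(115.6453−75.3759)=0.0000; B=V−Δ·S=93.4579
Node (3,2) S=158.4182: V=(p*·0.0000+(1−p*)·100.0000)/1.07=11.9818; Δ=(0.0000−100.0000)/(177.4284−115.6453)=-1.6186; B=V−Δ·S=268.3920
Node (3,3) S=243.0525: V=(p*·0.0000+(1−p*)·0.0000)/1.07=0.0000; Δ=(0.0000−0.0000)/(272.2188−177.4284)=0.0000; B=V−Δ·S=0.0000
Node (2,0) S=92.1917: V=(p*·93.4579+(1−p*)·93.4579)/1.07=87.3439; Δ=(93.4579−93.4579)/(103.2547−67.2999)=0.0000; B=V−Δ·S=87.3439
Node (2,1) S=141.4448: V=(p*·11.9818+(1−p*)·93.4579)/1.07=20.9602; Δ=(11.9818−93.4579)/(158.4182−103.2547)=-1.4770; B=V−Δ·S=229.8735
Node (2,2) S=217.0112: V=(p*·0.0000+(1−p*)·11.9818)/1.07=1.4356; Δ=(0.0000−11.9818)/(243.0525−158.4182)=-0.1416; B=V−Δ·S=32.1582
Node (1,0) S=126.2900: V=(p*·20.9602+(1−p*)·87.3439)/1.07=27.5429; Δ=(20.9602−87.3439)/(141.4448−92.1917)=-1.3478; B=V−Δ·S=197.7574
Node (1,1) S=193.7600: V=(p*·1.4356+(1−p*)·20.9602)/1.07=3.6811; Δ=(1.4356−20.9602)/(217.0112−141.4448)=-0.2584; B=V−Δ·S=53.7442
Node (0,0) S=173.0000: V=(p*·3.6811+(1−p*)·27.5429)/1.07=6.2994; Δ=(3.6811−27.5429)/(193.7600−126.2900)=-0.3537; B=V−Δ·S=67.4836
Root portfolio cost Δ·173+B reproduces V0=6.2994.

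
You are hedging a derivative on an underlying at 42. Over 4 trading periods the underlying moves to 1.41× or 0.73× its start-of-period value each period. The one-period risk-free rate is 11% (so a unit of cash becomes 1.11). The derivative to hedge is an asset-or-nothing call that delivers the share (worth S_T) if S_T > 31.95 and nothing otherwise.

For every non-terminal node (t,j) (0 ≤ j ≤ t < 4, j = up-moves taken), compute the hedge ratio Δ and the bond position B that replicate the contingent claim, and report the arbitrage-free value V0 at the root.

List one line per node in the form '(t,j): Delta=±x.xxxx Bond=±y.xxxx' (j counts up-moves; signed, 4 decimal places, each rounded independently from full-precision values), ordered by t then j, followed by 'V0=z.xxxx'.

Since d<R<u, set p* = (R−d)/(u−d) = 0.5588; price each node as the discounted p*-expectation of its children.
At expiry t=4: V(4,0)=0.0000, V(4,1)=0.0000, V(4,2)=44.4973, V(4,3)=85.9468, V(4,4)=166.0067
Node (3,0) S=16.3387: V=(p*·0.0000+(1−p*)·0.0000)/1.11=0.0000; Δ=(0.0000−0.0000)/(23.0376−11.9273)=0.0000; B=V−Δ·S=0.0000
Node (3,1) S=31.5583: V=(p*·44.4973+(1−p*)·0.0000)/1.11=22.4019; Δ=(44.4973−0.0000)/(44.4973−23.0376)=2.0735; B=V−Δ·S=-43.0352
Node (3,2) S=60.9551: V=(p*·85.9468+(1−p*)·44.4973)/1.11=60.9551; Δ=(85.9468−44.4973)/(85.9468−44.4973)=1.0000; B=V−Δ·S=0.0000
Node (3,3) S=117.7353: V=(p*·166.0067+(1−p*)·85.9468)/1.11=117.7353; Δ=(166.0067−85.9468)/(166.0067−85.9468)=1.0000; B=V−Δ·S=0.0000
Node (2,0) S=22.3818: V=(p*·22.4019+(1−p*)·0.0000)/1.11=11.2781; Δ=(22.4019−0.0000)/(31.5583−16.3387)=1.4719; B=V−Δ·S=-21.6659
Node (2,1) S=43.2306: V=(p*·60.9551+(1−p*)·22.4019)/1.11=39.5913; Δ=(60.9551−22.4019)/(60.9551−31.5583)=1.3115; B=V−Δ·S=-17.1046
Node (2,2) S=83.5002: V=(p*·117.7353+(1−p*)·60.9551)/1.11=83.5002; Δ=(117.7353−60.9551)/(117.7353−60.9551)=1.0000; B=V−Δ·S=0.0000
Node (1,0) S=30.6600: V=(p*·39.5913+(1−p*)·11.2781)/1.11=24.4146; Δ=(39.5913−11.2781)/(43.2306−22.3818)=1.3580; B=V−Δ·S=-17.2225
Node (1,1) S=59.2200: V=(p*·83.5002+(1−p*)·39.5913)/1.11=57.7735; Δ=(83.5002−39.5913)/(83.5002−43.2306)=1.0904; B=V−Δ·S=-6.7983
Node (0,0) S=42.0000: V=(p*·57.7735+(1−p*)·24.4146)/1.11=38.7895; Δ=(57.7735−24.4146)/(59.2200−30.6600)=1.1680; B=V−Δ·S=-10.2678
The time-0 hedge costs 38.7895, which is the no-arbitrage price.

(0,0): Delta=1.1680 Bond=-10.2678
(1,0): Delta=1.3580 Bond=-17.2225
(1,1): Delta=1.0904 Bond=-6.7983
(2,0): Delta=1.4719 Bond=-21.6659
(2,1): Delta=1.3115 Bond=-17.1046
(2,2): Delta=1.0000 Bond=0.0000
(3,0): Delta=0.0000 Bond=0.0000
(3,1): Delta=2.0735 Bond=-43.0352
(3,2): Delta=1.0000 Bond=0.0000
(3,3): Delta=1.0000 Bond=0.0000
V0=38.7895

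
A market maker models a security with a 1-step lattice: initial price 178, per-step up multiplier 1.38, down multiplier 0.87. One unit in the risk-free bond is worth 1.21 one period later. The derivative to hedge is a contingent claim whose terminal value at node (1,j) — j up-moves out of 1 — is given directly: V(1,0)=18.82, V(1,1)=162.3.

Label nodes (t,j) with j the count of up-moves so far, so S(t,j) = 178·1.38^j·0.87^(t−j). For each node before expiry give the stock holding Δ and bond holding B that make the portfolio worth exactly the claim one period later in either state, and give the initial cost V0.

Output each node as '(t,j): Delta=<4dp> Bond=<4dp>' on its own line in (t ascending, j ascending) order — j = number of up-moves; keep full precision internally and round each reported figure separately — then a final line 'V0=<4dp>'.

The replicating-portfolio and risk-neutral prices coincide; use p* = (1.21−0.87)/(1.38−0.87) = 0.6667 for the latter.
Terminal payoffs: V(1,0)=18.8200, V(1,1)=162.3000
(0,0): S=178.0000. Δ = (V_up−V_dn)/(S_up−S_dn) = (162.3000−18.8200)/(245.6400−154.8600) = 1.5805. V = [p*·162.3000 + (1−p*)·18.8200]/1.21 = 94.6061. B = V − Δ·S = -186.7273.
Check: Δ(0,0)·S0 + B(0,0) = 94.6061 = V0.

(0,0): Delta=1.5805 Bond=-186.7273
V0=94.6061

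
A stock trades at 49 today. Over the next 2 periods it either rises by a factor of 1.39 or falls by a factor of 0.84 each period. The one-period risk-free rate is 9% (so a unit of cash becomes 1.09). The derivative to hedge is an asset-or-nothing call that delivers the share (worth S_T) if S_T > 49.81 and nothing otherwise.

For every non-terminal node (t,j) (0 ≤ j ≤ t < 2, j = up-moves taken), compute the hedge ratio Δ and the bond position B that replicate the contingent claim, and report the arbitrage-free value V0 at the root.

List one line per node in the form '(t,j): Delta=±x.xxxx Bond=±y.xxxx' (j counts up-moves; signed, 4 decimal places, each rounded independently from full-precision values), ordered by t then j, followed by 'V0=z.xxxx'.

Since d<R<u, set p* = (R−d)/(u−d) = 0.4545; price each node as the discounted p*-expectation of its children.
At expiry t=2: V(2,0)=0.0000, V(2,1)=57.2124, V(2,2)=94.6729
Node (1,0) S=41.1600: V=(p*·57.2124+(1−p*)·0.0000)/1.09=23.8584; Δ=(57.2124−0.0000)/(57.2124−34.5744)=2.5273; B=V−Δ·S=-80.1642
Node (1,1) S=68.1100: V=(p*·94.6729+(1−p*)·57.2124)/1.09=68.1100; Δ=(94.6729−57.2124)/(94.6729−57.2124)=1.0000; B=V−Δ·S=0.0000
Node (0,0) S=49.0000: V=(p*·68.1100+(1−p*)·23.8584)/1.09=40.3420; Δ=(68.1100−23.8584)/(68.1100−41.1600)=1.6420; B=V−Δ·S=-40.1155
Self-financing check: at every node Δ·S+B equals the discounted successor values.

(0,0): Delta=1.6420 Bond=-40.1155
(1,0): Delta=2.5273 Bond=-80.1642
(1,1): Delta=1.0000 Bond=0.0000
V0=40.3420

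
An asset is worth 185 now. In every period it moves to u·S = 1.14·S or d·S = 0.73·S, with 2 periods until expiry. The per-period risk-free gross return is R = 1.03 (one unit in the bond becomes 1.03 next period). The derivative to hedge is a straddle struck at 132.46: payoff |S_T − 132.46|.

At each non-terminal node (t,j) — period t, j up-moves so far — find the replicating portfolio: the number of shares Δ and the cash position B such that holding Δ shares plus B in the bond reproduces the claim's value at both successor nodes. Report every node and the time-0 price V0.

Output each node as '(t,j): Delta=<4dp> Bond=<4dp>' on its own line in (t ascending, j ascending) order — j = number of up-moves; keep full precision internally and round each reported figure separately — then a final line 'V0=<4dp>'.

(0,0): Delta=0.7673 Bond=-77.2191
(1,0): Delta=-0.2235 Bond=54.2813
(1,1): Delta=1.0000 Bond=-128.6019
V0=64.7403

The replicating-portfolio and risk-neutral prices coincide; use p* = (1.03−0.73)/(1.14−0.73) = 0.7317 for the latter.
At expiry t=2: V(2,0)=33.8735, V(2,1)=21.4970, V(2,2)=107.9660
Node (1,0) S=135.0500: V=(p*·21.4970+(1−p*)·33.8735)/1.03=24.0947; Δ=(21.4970−33.8735)/(153.9570−98.5865)=-0.2235; B=V−Δ·S=54.2813
Node (1,1) S=210.9000: V=(p*·107.9660+(1−p*)·21.4970)/1.03=82.2981; Δ=(107.9660−21.4970)/(240.4260−153.9570)=1.0000; B=V−Δ·S=-128.6019
Node (0,0) S=185.0000: V=(p*·82.2981+(1−p*)·24.0947)/1.03=64.7403; Δ=(82.2981−24.0947)/(210.9000−135.0500)=0.7673; B=V−Δ·S=-77.2191
Each (Δ,B) replicates both successor values, so the strategy is self-financing and V0 is arbitrage-free.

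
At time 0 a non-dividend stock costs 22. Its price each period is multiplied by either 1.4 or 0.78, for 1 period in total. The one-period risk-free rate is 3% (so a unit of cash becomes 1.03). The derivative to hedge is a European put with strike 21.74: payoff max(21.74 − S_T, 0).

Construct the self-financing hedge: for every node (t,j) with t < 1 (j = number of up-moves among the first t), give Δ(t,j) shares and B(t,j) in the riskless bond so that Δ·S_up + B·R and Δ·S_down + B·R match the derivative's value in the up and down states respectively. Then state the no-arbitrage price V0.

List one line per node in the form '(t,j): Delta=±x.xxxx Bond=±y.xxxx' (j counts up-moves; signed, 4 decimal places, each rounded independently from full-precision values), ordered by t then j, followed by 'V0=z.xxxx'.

(0,0): Delta=-0.3358 Bond=10.0407
V0=2.6536

The replicating-portfolio and risk-neutral prices coincide; use p* = (1.03−0.78)/(1.4−0.78) = 0.4032 for the latter.
Terminal payoffs: V(1,0)=4.5800, V(1,1)=0.0000
(0,0): S=22.0000. Δ = (V_up−V_dn)/(S_up−S_dn) = (0.0000−4.5800)/(30.8000−17.1600) = -0.3358. V = [p*·0.0000 + (1−p*)·4.5800]/1.03 = 2.6536. B = V − Δ·S = 10.0407.
Root portfolio cost Δ·22+B reproduces V0=2.6536.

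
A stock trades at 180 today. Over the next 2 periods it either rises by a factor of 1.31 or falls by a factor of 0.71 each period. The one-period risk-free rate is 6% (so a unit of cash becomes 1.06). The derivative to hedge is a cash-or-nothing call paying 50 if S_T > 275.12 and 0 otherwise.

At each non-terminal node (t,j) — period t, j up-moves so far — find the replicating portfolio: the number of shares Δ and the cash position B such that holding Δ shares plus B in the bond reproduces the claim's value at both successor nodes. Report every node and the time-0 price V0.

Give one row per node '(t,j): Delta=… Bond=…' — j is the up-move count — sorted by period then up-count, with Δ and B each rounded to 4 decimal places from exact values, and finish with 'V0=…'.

The replicating-portfolio and risk-neutral prices coincide; use p* = (1.06−0.71)/(1.31−0.71) = 0.5833 for the latter.
Terminal values V(2,·): V(2,0)=0.0000, V(2,1)=0.0000, V(2,2)=50.0000
Node (1,0) S=127.8000: V=(p*·0.0000+(1−p*)·0.0000)/1.06=0.0000; Δ=(0.0000−0.0000)/(167.4180−90.7380)=0.0000; B=V−Δ·S=0.0000
Node (1,1) S=235.8000: V=(p*·50.0000+(1−p*)·0.0000)/1.06=27.5157; Δ=(50.0000−0.0000)/(308.8980−167.4180)=0.3534; B=V−Δ·S=-55.8176
Node (0,0) S=180.0000: V=(p*·27.5157+(1−p*)·0.0000)/1.06=15.1423; Δ=(27.5157−0.0000)/(235.8000−127.8000)=0.2548; B=V−Δ·S=-30.7172
Each (Δ,B) replicates both successor values, so the strategy is self-financing and V0 is arbitrage-free.

(0,0): Delta=0.2548 Bond=-30.7172
(1,0): Delta=0.0000 Bond=0.0000
(1,1): Delta=0.3534 Bond=-55.8176
V0=15.1423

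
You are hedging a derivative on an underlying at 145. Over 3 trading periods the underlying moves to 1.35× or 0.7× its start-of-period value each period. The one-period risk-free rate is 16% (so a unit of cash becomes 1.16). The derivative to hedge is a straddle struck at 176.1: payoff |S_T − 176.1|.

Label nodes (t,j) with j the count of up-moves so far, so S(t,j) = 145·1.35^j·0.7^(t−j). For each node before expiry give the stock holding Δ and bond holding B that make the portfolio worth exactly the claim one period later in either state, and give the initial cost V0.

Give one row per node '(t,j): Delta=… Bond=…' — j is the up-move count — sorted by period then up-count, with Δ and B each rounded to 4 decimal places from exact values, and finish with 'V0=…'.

(0,0): Delta=0.4146 Bond=-5.2586
(1,0): Delta=-0.8357 Bond=120.8077
(1,1): Delta=0.6824 Bond=-58.5184
(2,0): Delta=-1.0000 Bond=151.8103
(2,1): Delta=-0.8005 Bond=135.3153
(2,2): Delta=1.0000 Bond=-151.8103
V0=54.8614

Under the risk-neutral measure, an up-move has probability p* = (R−d)/(u−d) = 0.7077 and values discount at R = 1.16.
Terminal values V(3,·): V(3,0)=126.3650, V(3,1)=80.1825, V(3,2)=8.8838, V(3,3)=180.6544
Node (2,0) S=71.0500: V=(p*·80.1825+(1−p*)·126.3650)/1.16=80.7603; Δ=(80.1825−126.3650)/(95.9175−49.7350)=-1.0000; B=V−Δ·S=151.8103
Node (2,1) S=137.0250: V=(p*·8.8838+(1−p*)·80.1825)/1.16=25.6249; Δ=(8.8838−80.1825)/(184.9837−95.9175)=-0.8005; B=V−Δ·S=135.3153
Node (2,2) S=264.2625: V=(p*·180.6544+(1−p*)·8.8838)/1.16=112.4522; Δ=(180.6544−8.8838)/(356.7544−184.9838)=1.0000; B=V−Δ·S=-151.8103
Node (1,0) S=101.5000: V=(p*·25.6249+(1−p*)·80.7603)/1.16=35.9840; Δ=(25.6249−80.7603)/(137.0250−71.0500)=-0.8357; B=V−Δ·S=120.8077
Node (1,1) S=195.7500: V=(p*·112.4522+(1−p*)·25.6249)/1.16=75.0620; Δ=(112.4522−25.6249)/(264.2625−137.0250)=0.6824; B=V−Δ·S=-58.5184
Node (0,0) S=145.0000: V=(p*·75.0620+(1−p*)·35.9840)/1.16=54.8614; Δ=(75.0620−35.9840)/(195.7500−101.5000)=0.4146; B=V−Δ·S=-5.2586
Self-financing check: at every node Δ·S+B equals the discounted successor values.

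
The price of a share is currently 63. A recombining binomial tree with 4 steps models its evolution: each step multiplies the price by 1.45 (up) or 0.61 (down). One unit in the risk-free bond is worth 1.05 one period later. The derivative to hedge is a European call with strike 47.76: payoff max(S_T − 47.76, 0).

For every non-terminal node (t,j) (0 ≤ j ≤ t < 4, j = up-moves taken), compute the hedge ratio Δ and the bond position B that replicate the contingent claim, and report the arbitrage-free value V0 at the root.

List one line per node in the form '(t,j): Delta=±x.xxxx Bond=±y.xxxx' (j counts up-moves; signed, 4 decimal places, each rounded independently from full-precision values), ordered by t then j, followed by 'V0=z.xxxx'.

Since d<R<u, set p* = (R−d)/(u−d) = 0.5238; price each node as the discounted p*-expectation of its children.
Payoff layer (t=4): V(4,0)=0.0000, V(4,1)=0.0000, V(4,2)=1.5274, V(4,3)=69.3987, V(4,4)=230.7319
Node (3,0) S=14.2998: V=(p*·0.0000+(1−p*)·0.0000)/1.05=0.0000; Δ=(0.0000−0.0000)/(20.7347−8.7229)=0.0000; B=V−Δ·S=0.0000
Node (3,1) S=33.9913: V=(p*·1.5274+(1−p*)·0.0000)/1.05=0.7620; Δ=(1.5274−0.0000)/(49.2874−20.7347)=0.0535; B=V−Δ·S=-1.0564
Node (3,2) S=80.7991: V=(p*·69.3987+(1−p*)·1.5274)/1.05=35.3134; Δ=(69.3987−1.5274)/(117.1587−49.2874)=1.0000; B=V−Δ·S=-45.4857
Node (3,3) S=192.0634: V=(p*·230.7319+(1−p*)·69.3987)/1.05=146.5777; Δ=(230.7319−69.3987)/(278.4919−117.1587)=1.0000; B=V−Δ·S=-45.4857
Node (2,0) S=23.4423: V=(p*·0.7620+(1−p*)·0.0000)/1.05=0.3801; Δ=(0.7620−0.0000)/(33.9913−14.2998)=0.0387; B=V−Δ·S=-0.5270
Node (2,1) S=55.7235: V=(p*·35.3134+(1−p*)·0.7620)/1.05=17.9622; Δ=(35.3134−0.7620)/(80.7991−33.9913)=0.7382; B=V−Δ·S=-23.1704
Node (2,2) S=132.4575: V=(p*·146.5777+(1−p*)·35.3134)/1.05=89.1378; Δ=(146.5777−35.3134)/(192.0634−80.7991)=1.0000; B=V−Δ·S=-43.3197
Node (1,0) S=38.4300: V=(p*·17.9622+(1−p*)·0.3801)/1.05=9.1331; Δ=(17.9622−0.3801)/(55.7235−23.4423)=0.5447; B=V−Δ·S=-11.7979
Node (1,1) S=91.3500: V=(p*·89.1378+(1−p*)·17.9622)/1.05=52.6140; Δ=(89.1378−17.9622)/(132.4575−55.7235)=0.9276; B=V−Δ·S=-32.1189
Node (0,0) S=63.0000: V=(p*·52.6140+(1−p*)·9.1331)/1.05=30.3893; Δ=(52.6140−9.1331)/(91.3500−38.4300)=0.8216; B=V−Δ·S=-21.3735
Check: Δ(0,0)·S0 + B(0,0) = 30.3893 = V0.

(0,0): Delta=0.8216 Bond=-21.3735
(1,0): Delta=0.5447 Bond=-11.7979
(1,1): Delta=0.9276 Bond=-32.1189
(2,0): Delta=0.0387 Bond=-0.5270
(2,1): Delta=0.7382 Bond=-23.1704
(2,2): Delta=1.0000 Bond=-43.3197
(3,0): Delta=0.0000 Bond=0.0000
(3,1): Delta=0.0535 Bond=-1.0564
(3,2): Delta=1.0000 Bond=-45.4857
(3,3): Delta=1.0000 Bond=-45.4857
V0=30.3893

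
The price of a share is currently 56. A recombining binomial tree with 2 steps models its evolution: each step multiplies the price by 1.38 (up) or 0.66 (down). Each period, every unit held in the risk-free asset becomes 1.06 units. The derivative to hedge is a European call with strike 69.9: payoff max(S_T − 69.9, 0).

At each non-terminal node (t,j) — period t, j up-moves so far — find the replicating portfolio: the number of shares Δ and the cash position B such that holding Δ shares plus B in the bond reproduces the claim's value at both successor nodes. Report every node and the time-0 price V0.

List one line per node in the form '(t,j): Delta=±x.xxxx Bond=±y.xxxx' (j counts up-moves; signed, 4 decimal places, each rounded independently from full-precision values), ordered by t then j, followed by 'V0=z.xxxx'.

Under the risk-neutral measure, an up-move has probability p* = (R−d)/(u−d) = 0.5556 and values discount at R = 1.06.
Terminal values V(2,·): V(2,0)=0.0000, V(2,1)=0.0000, V(2,2)=36.7464
(1,0): S=36.9600. Δ = (V_up−V_dn)/(S_up−S_dn) = (0.0000−0.0000)/(51.0048−24.3936) = 0.0000. V = [p*·0.0000 + (1−p*)·0.0000]/1.06 = 0.0000. B = V − Δ·S = 0.0000.
(1,1): S=77.2800. Δ = (V_up−V_dn)/(S_up−S_dn) = (36.7464−0.0000)/(106.6464−51.0048) = 0.6604. V = [p*·36.7464 + (1−p*)·0.0000]/1.06 = 19.2591. B = V − Δ·S = -31.7775.
(0,0): S=56.0000. Δ = (V_up−V_dn)/(S_up−S_dn) = (19.2591−0.0000)/(77.2800−36.9600) = 0.4777. V = [p*·19.2591 + (1−p*)·0.0000]/1.06 = 10.0939. B = V − Δ·S = -16.6549.
The time-0 hedge costs 10.0939, which is the no-arbitrage price.

(0,0): Delta=0.4777 Bond=-16.6549
(1,0): Delta=0.0000 Bond=0.0000
(1,1): Delta=0.6604 Bond=-31.7775
V0=10.0939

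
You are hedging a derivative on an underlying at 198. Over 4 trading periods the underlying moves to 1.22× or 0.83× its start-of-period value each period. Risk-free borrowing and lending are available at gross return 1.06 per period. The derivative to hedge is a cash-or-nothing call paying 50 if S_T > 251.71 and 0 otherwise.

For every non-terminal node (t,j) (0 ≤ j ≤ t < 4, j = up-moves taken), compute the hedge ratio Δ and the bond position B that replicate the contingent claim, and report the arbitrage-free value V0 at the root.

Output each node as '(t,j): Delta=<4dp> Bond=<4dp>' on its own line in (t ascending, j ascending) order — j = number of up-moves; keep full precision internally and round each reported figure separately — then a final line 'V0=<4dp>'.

(0,0): Delta=0.2327 Bond=-27.9563
(1,0): Delta=0.2415 Bond=-31.0737
(1,1): Delta=0.2286 Bond=-28.6320
(2,0): Delta=0.0000 Bond=0.0000
(2,1): Delta=0.3558 Bond=-55.8515
(2,2): Delta=0.1684 Bond=-12.6097
(3,0): Delta=0.0000 Bond=0.0000
(3,1): Delta=0.0000 Bond=0.0000
(3,2): Delta=0.5241 Bond=-100.3870
(3,3): Delta=0.0000 Bond=47.1698
V0=18.1214

No-arbitrage ⇒ martingale measure with p* = (R−d)/(u−d) = 0.5897.
At expiry t=4: V(4,0)=0.0000, V(4,1)=0.0000, V(4,2)=0.0000, V(4,3)=50.0000, V(4,4)=50.0000
  t=3,j=0: stock 113.2138 → up 138.1209 (V=0.0000), down 93.9675 (V=0.0000). Price 0.0000; hedge Δ=0.0000, bond B=0.0000.
  t=3,j=1: stock 166.4107 → up 203.0210 (V=0.0000), down 138.1209 (V=0.0000). Price 0.0000; hedge Δ=0.0000, bond B=0.0000.
  t=3,j=2: stock 244.6037 → up 298.4165 (V=50.0000), down 203.0210 (V=0.0000). Price 27.8181; hedge Δ=0.5241, bond B=-100.3870.
  t=3,j=3: stock 359.5379 → up 438.6362 (V=50.0000), down 298.4165 (V=50.0000). Price 47.1698; hedge Δ=0.0000, bond B=47.1698.
  t=2,j=0: stock 136.4022 → up 166.4107 (V=0.0000), down 113.2138 (V=0.0000). Price 0.0000; hedge Δ=0.0000, bond B=0.0000.
  t=2,j=1: stock 200.4948 → up 244.6037 (V=27.8181), down 166.4107 (V=0.0000). Price 15.4769; hedge Δ=0.3558, bond B=-55.8515.
  t=2,j=2: stock 294.7032 → up 359.5379 (V=47.1698), down 244.6037 (V=27.8181). Price 37.0100; hedge Δ=0.1684, bond B=-12.6097.
  t=1,j=0: stock 164.3400 → up 200.4948 (V=15.4769), down 136.4022 (V=0.0000). Price 8.6108; hedge Δ=0.2415, bond B=-31.0737.
  t=1,j=1: stock 241.5600 → up 294.7032 (V=37.0100), down 200.4948 (V=15.4769). Price 26.5811; hedge Δ=0.2286, bond B=-28.6320.
  t=0,j=0: stock 198.0000 → up 241.5600 (V=26.5811), down 164.3400 (V=8.6108). Price 18.1214; hedge Δ=0.2327, bond B=-27.9563.
Self-financing check: at every node Δ·S+B equals the discounted successor values.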